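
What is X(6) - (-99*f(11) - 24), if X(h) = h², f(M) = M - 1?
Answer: 1050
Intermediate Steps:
f(M) = -1 + M
X(6) - (-99*f(11) - 24) = 6² - (-99*(-1 + 11) - 24) = 36 - (-99*10 - 24) = 36 - (-990 - 24) = 36 - 1*(-1014) = 36 + 1014 = 1050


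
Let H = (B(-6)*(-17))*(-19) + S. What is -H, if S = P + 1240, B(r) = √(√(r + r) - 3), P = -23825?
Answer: 22585 - 323*√(-3 + 2*I*√3) ≈ 22298.0 - 628.92*I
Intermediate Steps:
B(r) = √(-3 + √2*√r) (B(r) = √(√(2*r) - 3) = √(√2*√r - 3) = √(-3 + √2*√r))
S = -22585 (S = -23825 + 1240 = -22585)
H = -22585 + 323*√(-3 + 2*I*√3) (H = (√(-3 + √2*√(-6))*(-17))*(-19) - 22585 = (√(-3 + √2*(I*√6))*(-17))*(-19) - 22585 = (√(-3 + 2*I*√3)*(-17))*(-19) - 22585 = -17*√(-3 + 2*I*√3)*(-19) - 22585 = 323*√(-3 + 2*I*√3) - 22585 = -22585 + 323*√(-3 + 2*I*√3) ≈ -22298.0 + 628.92*I)
-H = -(-22585 + 323*√(-3 + 2*I*√3)) = 22585 - 323*√(-3 + 2*I*√3)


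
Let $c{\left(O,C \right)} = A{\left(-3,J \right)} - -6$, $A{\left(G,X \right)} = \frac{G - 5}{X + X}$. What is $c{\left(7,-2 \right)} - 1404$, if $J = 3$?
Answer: $- \frac{4198}{3} \approx -1399.3$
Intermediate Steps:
$A{\left(G,X \right)} = \frac{-5 + G}{2 X}$
$c{\left(O,C \right)} = \frac{14}{3}$ ($c{\left(O,C \right)} = \frac{-5 - 3}{2 \cdot 3} - -6 = \frac{1}{2} \cdot \frac{1}{3} \left(-8\right) + 6 = - \frac{4}{3} + 6 = \frac{14}{3}$)
$c{\left(7,-2 \right)} - 1404 = \frac{14}{3} - 1404 = - \frac{4198}{3}$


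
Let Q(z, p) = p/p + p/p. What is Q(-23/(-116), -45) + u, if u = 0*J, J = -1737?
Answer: 2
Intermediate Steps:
Q(z, p) = 2 (Q(z, p) = 1 + 1 = 2)
u = 0 (u = 0*(-1737) = 0)
Q(-23/(-116), -45) + u = 2 + 0 = 2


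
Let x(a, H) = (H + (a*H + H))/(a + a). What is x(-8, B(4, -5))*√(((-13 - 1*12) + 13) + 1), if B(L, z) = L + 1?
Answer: 15*I*√11/8 ≈ 6.2187*I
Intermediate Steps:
B(L, z) = 1 + L
x(a, H) = (2*H + H*a)/(2*a) (x(a, H) = (H + (H*a + H))/((2*a)) = (H + (H + H*a))*(1/(2*a)) = (2*H + H*a)*(1/(2*a)) = (2*H + H*a)/(2*a))
x(-8, B(4, -5))*√(((-13 - 1*12) + 13) + 1) = ((1 + 4)/2 + (1 + 4)/(-8))*√(((-13 - 1*12) + 13) + 1) = ((½)*5 + 5*(-⅛))*√(((-13 - 12) + 13) + 1) = (5/2 - 5/8)*√((-25 + 13) + 1) = 15*√(-12 + 1)/8 = 15*√(-11)/8 = 15*(I*√11)/8 = 15*I*√11/8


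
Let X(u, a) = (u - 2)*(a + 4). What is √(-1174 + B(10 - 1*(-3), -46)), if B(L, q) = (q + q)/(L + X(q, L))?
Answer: I*√756931890/803 ≈ 34.262*I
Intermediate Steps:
X(u, a) = (-2 + u)*(4 + a)
B(L, q) = 2*q/(-8 - L + 4*q + L*q) (B(L, q) = (q + q)/(L + (-8 - 2*L + 4*q + L*q)) = (2*q)/(-8 - L + 4*q + L*q) = 2*q/(-8 - L + 4*q + L*q))
√(-1174 + B(10 - 1*(-3), -46)) = √(-1174 + 2*(-46)/(-8 - (10 - 1*(-3)) + 4*(-46) + (10 - 1*(-3))*(-46))) = √(-1174 + 2*(-46)/(-8 - (10 + 3) - 184 + (10 + 3)*(-46))) = √(-1174 + 2*(-46)/(-8 - 1*13 - 184 + 13*(-46))) = √(-1174 + 2*(-46)/(-8 - 13 - 184 - 598)) = √(-1174 + 2*(-46)/(-803)) = √(-1174 + 2*(-46)*(-1/803)) = √(-1174 + 92/803) = √(-942630/803) = I*√756931890/803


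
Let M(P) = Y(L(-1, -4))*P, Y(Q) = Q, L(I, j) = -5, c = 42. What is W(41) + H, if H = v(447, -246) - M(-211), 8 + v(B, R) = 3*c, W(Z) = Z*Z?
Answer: 744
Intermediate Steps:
M(P) = -5*P
W(Z) = Z²
v(B, R) = 118 (v(B, R) = -8 + 3*42 = -8 + 126 = 118)
H = -937 (H = 118 - (-5)*(-211) = 118 - 1*1055 = 118 - 1055 = -937)
W(41) + H = 41² - 937 = 1681 - 937 = 744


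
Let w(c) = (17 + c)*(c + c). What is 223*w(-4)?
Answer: -23192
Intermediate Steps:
w(c) = 2*c*(17 + c) (w(c) = (17 + c)*(2*c) = 2*c*(17 + c))
223*w(-4) = 223*(2*(-4)*(17 - 4)) = 223*(2*(-4)*13) = 223*(-104) = -23192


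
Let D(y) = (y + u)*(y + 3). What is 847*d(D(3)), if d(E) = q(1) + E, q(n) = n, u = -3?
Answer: 847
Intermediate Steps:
D(y) = (-3 + y)*(3 + y) (D(y) = (y - 3)*(y + 3) = (-3 + y)*(3 + y))
d(E) = 1 + E
847*d(D(3)) = 847*(1 + (-9 + 3²)) = 847*(1 + (-9 + 9)) = 847*(1 + 0) = 847*1 = 847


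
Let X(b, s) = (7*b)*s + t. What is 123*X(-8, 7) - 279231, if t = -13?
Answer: -329046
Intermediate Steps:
X(b, s) = -13 + 7*b*s (X(b, s) = (7*b)*s - 13 = 7*b*s - 13 = -13 + 7*b*s)
123*X(-8, 7) - 279231 = 123*(-13 + 7*(-8)*7) - 279231 = 123*(-13 - 392) - 279231 = 123*(-405) - 279231 = -49815 - 279231 = -329046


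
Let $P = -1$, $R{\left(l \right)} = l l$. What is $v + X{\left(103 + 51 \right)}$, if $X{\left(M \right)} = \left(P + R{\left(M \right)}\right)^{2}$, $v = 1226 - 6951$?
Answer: $562395500$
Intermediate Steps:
$R{\left(l \right)} = l^{2}$
$v = -5725$ ($v = 1226 - 6951 = -5725$)
$X{\left(M \right)} = \left(-1 + M^{2}\right)^{2}$
$v + X{\left(103 + 51 \right)} = -5725 + \left(-1 + \left(103 + 51\right)^{2}\right)^{2} = -5725 + \left(-1 + 154^{2}\right)^{2} = -5725 + \left(-1 + 23716\right)^{2} = -5725 + 23715^{2} = -5725 + 562401225 = 562395500$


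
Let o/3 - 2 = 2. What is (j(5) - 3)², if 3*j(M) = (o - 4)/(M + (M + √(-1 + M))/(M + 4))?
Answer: 1089/169 ≈ 6.4438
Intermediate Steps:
o = 12 (o = 6 + 3*2 = 6 + 6 = 12)
j(M) = 8/(3*(M + (M + √(-1 + M))/(4 + M))) (j(M) = ((12 - 4)/(M + (M + √(-1 + M))/(M + 4)))/3 = (8/(M + (M + √(-1 + M))/(4 + M)))/3 = 8/(3*(M + (M + √(-1 + M))/(4 + M))))
(j(5) - 3)² = (8*(4 + 5)/(3*(5² + √(-1 + 5) + 5*5)) - 3)² = ((8/3)*9/(25 + √4 + 25) - 3)² = ((8/3)*9/(25 + 2 + 25) - 3)² = ((8/3)*9/52 - 3)² = ((8/3)*(1/52)*9 - 3)² = (6/13 - 3)² = (-33/13)² = 1089/169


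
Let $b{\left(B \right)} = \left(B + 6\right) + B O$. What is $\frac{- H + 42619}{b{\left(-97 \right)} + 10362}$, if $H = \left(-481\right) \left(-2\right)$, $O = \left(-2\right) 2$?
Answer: $\frac{3787}{969} \approx 3.9082$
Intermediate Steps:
$O = -4$
$b{\left(B \right)} = 6 - 3 B$ ($b{\left(B \right)} = \left(B + 6\right) + B \left(-4\right) = \left(6 + B\right) - 4 B = 6 - 3 B$)
$H = 962$
$\frac{- H + 42619}{b{\left(-97 \right)} + 10362} = \frac{\left(-1\right) 962 + 42619}{\left(6 - -291\right) + 10362} = \frac{-962 + 42619}{\left(6 + 291\right) + 10362} = \frac{41657}{297 + 10362} = \frac{41657}{10659} = 41657 \cdot \frac{1}{10659} = \frac{3787}{969}$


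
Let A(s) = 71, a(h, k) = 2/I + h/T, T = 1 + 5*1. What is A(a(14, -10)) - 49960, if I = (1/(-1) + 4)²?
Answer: -49889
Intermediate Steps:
T = 6 (T = 1 + 5 = 6)
I = 9 (I = (-1 + 4)² = 3² = 9)
a(h, k) = 2/9 + h/6
A(a(14, -10)) - 49960 = 71 - 49960 = -49889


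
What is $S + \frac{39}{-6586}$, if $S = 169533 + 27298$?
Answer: $\frac{1296328927}{6586} \approx 1.9683 \cdot 10^{5}$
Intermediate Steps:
$S = 196831$
$S + \frac{39}{-6586} = 196831 + \frac{39}{-6586} = 196831 + 39 \left(- \frac{1}{6586}\right) = 196831 - \frac{39}{6586} = \frac{1296328927}{6586}$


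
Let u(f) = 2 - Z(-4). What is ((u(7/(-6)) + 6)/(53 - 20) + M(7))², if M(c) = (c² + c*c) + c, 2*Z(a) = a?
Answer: 12075625/1089 ≈ 11089.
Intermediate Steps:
Z(a) = a/2
u(f) = 4 (u(f) = 2 - (-4)/2 = 2 - 1*(-2) = 2 + 2 = 4)
M(c) = c + 2*c² (M(c) = (c² + c²) + c = 2*c² + c = c + 2*c²)
((u(7/(-6)) + 6)/(53 - 20) + M(7))² = ((4 + 6)/(53 - 20) + 7*(1 + 2*7))² = (10/33 + 7*(1 + 14))² = (10*(1/33) + 7*15)² = (10/33 + 105)² = (3475/33)² = 12075625/1089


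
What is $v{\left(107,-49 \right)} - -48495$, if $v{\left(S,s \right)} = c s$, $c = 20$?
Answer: $47515$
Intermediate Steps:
$v{\left(S,s \right)} = 20 s$
$v{\left(107,-49 \right)} - -48495 = 20 \left(-49\right) - -48495 = -980 + 48495 = 47515$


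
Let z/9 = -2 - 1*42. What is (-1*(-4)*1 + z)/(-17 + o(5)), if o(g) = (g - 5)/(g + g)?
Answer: 392/17 ≈ 23.059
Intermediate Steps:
z = -396 (z = 9*(-2 - 1*42) = 9*(-2 - 42) = 9*(-44) = -396)
o(g) = (-5 + g)/(2*g) (o(g) = (-5 + g)/((2*g)) = (-5 + g)*(1/(2*g)) = (-5 + g)/(2*g))
(-1*(-4)*1 + z)/(-17 + o(5)) = (-1*(-4)*1 - 396)/(-17 + (½)*(-5 + 5)/5) = (4*1 - 396)/(-17 + (½)*(⅕)*0) = (4 - 396)/(-17 + 0) = -392/(-17) = -1/17*(-392) = 392/17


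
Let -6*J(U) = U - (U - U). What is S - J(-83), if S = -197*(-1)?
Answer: 1099/6 ≈ 183.17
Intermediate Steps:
S = 197
J(U) = -U/6 (J(U) = -(U - (U - U))/6 = -(U - 1*0)/6 = -(U + 0)/6 = -U/6)
S - J(-83) = 197 - (-1)*(-83)/6 = 197 - 1*83/6 = 197 - 83/6 = 1099/6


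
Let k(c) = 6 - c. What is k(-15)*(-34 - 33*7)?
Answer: -5565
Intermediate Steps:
k(-15)*(-34 - 33*7) = (6 - 1*(-15))*(-34 - 33*7) = (6 + 15)*(-34 - 231) = 21*(-265) = -5565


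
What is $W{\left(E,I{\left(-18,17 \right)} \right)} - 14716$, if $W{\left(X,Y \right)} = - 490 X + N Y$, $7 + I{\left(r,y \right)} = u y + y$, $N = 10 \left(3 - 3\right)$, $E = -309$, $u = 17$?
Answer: $136694$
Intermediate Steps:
$N = 0$ ($N = 10 \cdot 0 = 0$)
$I{\left(r,y \right)} = -7 + 18 y$ ($I{\left(r,y \right)} = -7 + \left(17 y + y\right) = -7 + 18 y$)
$W{\left(X,Y \right)} = - 490 X$ ($W{\left(X,Y \right)} = - 490 X + 0 Y = - 490 X + 0 = - 490 X$)
$W{\left(E,I{\left(-18,17 \right)} \right)} - 14716 = \left(-490\right) \left(-309\right) - 14716 = 151410 - 14716 = 136694$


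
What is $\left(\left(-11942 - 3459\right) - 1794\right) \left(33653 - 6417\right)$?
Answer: $-468323020$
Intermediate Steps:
$\left(\left(-11942 - 3459\right) - 1794\right) \left(33653 - 6417\right) = \left(-15401 - 1794\right) 27236 = \left(-17195\right) 27236 = -468323020$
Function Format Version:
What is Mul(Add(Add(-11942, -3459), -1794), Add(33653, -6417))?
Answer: -468323020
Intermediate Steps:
Mul(Add(Add(-11942, -3459), -1794), Add(33653, -6417)) = Mul(Add(-15401, -1794), 27236) = Mul(-17195, 27236) = -468323020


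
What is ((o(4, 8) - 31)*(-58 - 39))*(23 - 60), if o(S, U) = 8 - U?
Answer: -111259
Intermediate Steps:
((o(4, 8) - 31)*(-58 - 39))*(23 - 60) = (((8 - 1*8) - 31)*(-58 - 39))*(23 - 60) = (((8 - 8) - 31)*(-97))*(-37) = ((0 - 31)*(-97))*(-37) = -31*(-97)*(-37) = 3007*(-37) = -111259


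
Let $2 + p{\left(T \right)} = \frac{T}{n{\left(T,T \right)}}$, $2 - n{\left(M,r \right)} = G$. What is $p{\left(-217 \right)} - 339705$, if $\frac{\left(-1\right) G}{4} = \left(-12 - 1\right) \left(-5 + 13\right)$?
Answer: $- \frac{140638481}{414} \approx -3.3971 \cdot 10^{5}$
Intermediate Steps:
$G = 416$ ($G = - 4 \left(-12 - 1\right) \left(-5 + 13\right) = - 4 \left(\left(-13\right) 8\right) = \left(-4\right) \left(-104\right) = 416$)
$n{\left(M,r \right)} = -414$ ($n{\left(M,r \right)} = 2 - 416 = -414$)
$p{\left(T \right)} = -2 - \frac{T}{414}$ ($p{\left(T \right)} = -2 + \frac{T}{-414} = -2 + T \left(- \frac{1}{414}\right) = -2 - \frac{T}{414}$)
$p{\left(-217 \right)} - 339705 = \left(-2 - - \frac{217}{414}\right) - 339705 = \left(-2 + \frac{217}{414}\right) - 339705 = - \frac{611}{414} - 339705 = - \frac{140638481}{414}$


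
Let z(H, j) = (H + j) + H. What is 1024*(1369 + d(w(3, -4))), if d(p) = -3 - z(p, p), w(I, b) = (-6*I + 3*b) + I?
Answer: 1481728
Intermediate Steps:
z(H, j) = j + 2*H
w(I, b) = -5*I + 3*b
d(p) = -3 - 3*p (d(p) = -3 - (p + 2*p) = -3 - 3*p)
1024*(1369 + d(w(3, -4))) = 1024*(1369 + (-3 - 3*(-5*3 + 3*(-4)))) = 1024*(1369 + (-3 - 3*(-15 - 12))) = 1024*(1369 + (-3 - 3*(-27))) = 1024*(1369 + (-3 + 81)) = 1024*(1369 + 78) = 1024*1447 = 1481728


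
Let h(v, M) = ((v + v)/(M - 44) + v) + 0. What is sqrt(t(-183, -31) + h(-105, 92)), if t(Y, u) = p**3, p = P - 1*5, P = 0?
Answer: 25*I*sqrt(6)/4 ≈ 15.309*I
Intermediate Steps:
p = -5 (p = 0 - 1*5 = 0 - 5 = -5)
h(v, M) = v + 2*v/(-44 + M) (h(v, M) = ((2*v)/(-44 + M) + v) + 0 = (2*v/(-44 + M) + v) + 0 = (v + 2*v/(-44 + M)) + 0 = v + 2*v/(-44 + M))
t(Y, u) = -125 (t(Y, u) = (-5)**3 = -125)
sqrt(t(-183, -31) + h(-105, 92)) = sqrt(-125 - 105*(-42 + 92)/(-44 + 92)) = sqrt(-125 - 105*50/48) = sqrt(-125 - 105*1/48*50) = sqrt(-125 - 875/8) = sqrt(-1875/8) = 25*I*sqrt(6)/4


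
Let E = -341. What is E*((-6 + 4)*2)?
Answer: 1364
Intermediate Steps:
E*((-6 + 4)*2) = -341*(-6 + 4)*2 = -(-682)*2 = -341*(-4) = 1364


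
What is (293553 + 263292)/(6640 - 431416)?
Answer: -185615/141592 ≈ -1.3109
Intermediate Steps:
(293553 + 263292)/(6640 - 431416) = 556845/(-424776) = 556845*(-1/424776) = -185615/141592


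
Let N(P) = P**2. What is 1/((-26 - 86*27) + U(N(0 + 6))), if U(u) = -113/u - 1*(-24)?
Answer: -36/83777 ≈ -0.00042971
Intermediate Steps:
U(u) = 24 - 113/u (U(u) = -113/u + 24 = 24 - 113/u)
1/((-26 - 86*27) + U(N(0 + 6))) = 1/((-26 - 86*27) + (24 - 113/(0 + 6)**2)) = 1/((-26 - 2322) + (24 - 113/(6**2))) = 1/(-2348 + (24 - 113/36)) = 1/(-2348 + 751/36) = 1/(-83777/36) = -36/83777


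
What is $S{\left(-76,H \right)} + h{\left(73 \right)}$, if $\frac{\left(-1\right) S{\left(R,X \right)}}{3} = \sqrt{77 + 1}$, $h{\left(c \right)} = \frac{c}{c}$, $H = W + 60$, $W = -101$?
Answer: $1 - 3 \sqrt{78} \approx -25.495$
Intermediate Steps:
$H = -41$ ($H = -101 + 60 = -41$)
$h{\left(c \right)} = 1$
$S{\left(R,X \right)} = - 3 \sqrt{78}$ ($S{\left(R,X \right)} = - 3 \sqrt{77 + 1} = - 3 \sqrt{78}$)
$S{\left(-76,H \right)} + h{\left(73 \right)} = - 3 \sqrt{78} + 1 = 1 - 3 \sqrt{78}$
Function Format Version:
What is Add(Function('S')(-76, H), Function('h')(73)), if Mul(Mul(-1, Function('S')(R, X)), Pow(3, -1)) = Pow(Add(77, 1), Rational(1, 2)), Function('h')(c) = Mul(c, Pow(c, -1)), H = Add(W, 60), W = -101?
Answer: Add(1, Mul(-3, Pow(78, Rational(1, 2)))) ≈ -25.495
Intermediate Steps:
H = -41 (H = Add(-101, 60) = -41)
Function('h')(c) = 1
Function('S')(R, X) = Mul(-3, Pow(78, Rational(1, 2))) (Function('S')(R, X) = Mul(-3, Pow(Add(77, 1), Rational(1, 2))) = Mul(-3, Pow(78, Rational(1, 2))))
Add(Function('S')(-76, H), Function('h')(73)) = Add(Mul(-3, Pow(78, Rational(1, 2))), 1) = Add(1, Mul(-3, Pow(78, Rational(1, 2))))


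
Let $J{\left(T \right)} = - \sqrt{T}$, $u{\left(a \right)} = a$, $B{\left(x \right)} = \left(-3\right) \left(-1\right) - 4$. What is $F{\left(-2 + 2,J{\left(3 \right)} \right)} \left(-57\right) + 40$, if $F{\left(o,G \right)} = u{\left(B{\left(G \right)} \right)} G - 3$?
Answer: $211 - 57 \sqrt{3} \approx 112.27$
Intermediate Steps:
$B{\left(x \right)} = -1$ ($B{\left(x \right)} = 3 - 4 = -1$)
$F{\left(o,G \right)} = -3 - G$ ($F{\left(o,G \right)} = - G - 3 = -3 - G$)
$F{\left(-2 + 2,J{\left(3 \right)} \right)} \left(-57\right) + 40 = \left(-3 - - \sqrt{3}\right) \left(-57\right) + 40 = \left(-3 + \sqrt{3}\right) \left(-57\right) + 40 = \left(171 - 57 \sqrt{3}\right) + 40 = 211 - 57 \sqrt{3}$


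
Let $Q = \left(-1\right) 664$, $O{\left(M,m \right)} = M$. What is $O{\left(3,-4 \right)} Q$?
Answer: $-1992$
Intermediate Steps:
$Q = -664$
$O{\left(3,-4 \right)} Q = 3 \left(-664\right) = -1992$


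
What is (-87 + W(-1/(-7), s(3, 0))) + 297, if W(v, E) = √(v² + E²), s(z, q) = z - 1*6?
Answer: 210 + √442/7 ≈ 213.00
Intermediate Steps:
s(z, q) = -6 + z (s(z, q) = z - 6 = -6 + z)
W(v, E) = √(E² + v²)
(-87 + W(-1/(-7), s(3, 0))) + 297 = (-87 + √((-6 + 3)² + (-1/(-7))²)) + 297 = (-87 + √((-3)² + (-1*(-⅐))²)) + 297 = (-87 + √(9 + (⅐)²)) + 297 = (-87 + √(9 + 1/49)) + 297 = (-87 + √(442/49)) + 297 = (-87 + √442/7) + 297 = 210 + √442/7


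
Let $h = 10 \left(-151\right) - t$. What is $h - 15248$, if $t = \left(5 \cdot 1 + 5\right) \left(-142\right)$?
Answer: $-15338$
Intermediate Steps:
$t = -1420$ ($t = \left(5 + 5\right) \left(-142\right) = 10 \left(-142\right) = -1420$)
$h = -90$ ($h = 10 \left(-151\right) - -1420 = -1510 + 1420 = -90$)
$h - 15248 = -90 - 15248 = -15338$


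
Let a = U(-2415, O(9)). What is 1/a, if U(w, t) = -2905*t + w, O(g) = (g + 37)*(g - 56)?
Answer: 1/6278195 ≈ 1.5928e-7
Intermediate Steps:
O(g) = (-56 + g)*(37 + g) (O(g) = (37 + g)*(-56 + g) = (-56 + g)*(37 + g))
U(w, t) = w - 2905*t
a = 6278195 (a = -2415 - 2905*(-2072 + 9² - 19*9) = -2415 - 2905*(-2072 + 81 - 171) = -2415 - 2905*(-2162) = -2415 + 6280610 = 6278195)
1/a = 1/6278195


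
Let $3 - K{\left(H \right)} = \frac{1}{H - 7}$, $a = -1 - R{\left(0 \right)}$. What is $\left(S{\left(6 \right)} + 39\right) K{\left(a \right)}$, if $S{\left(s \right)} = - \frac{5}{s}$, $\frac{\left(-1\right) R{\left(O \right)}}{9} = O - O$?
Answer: $\frac{5725}{48} \approx 119.27$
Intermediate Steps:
$R{\left(O \right)} = 0$ ($R{\left(O \right)} = - 9 \left(O - O\right) = \left(-9\right) 0 = 0$)
$a = -1$ ($a = -1 - 0 = -1 + 0 = -1$)
$K{\left(H \right)} = 3 - \frac{1}{-7 + H}$ ($K{\left(H \right)} = 3 - \frac{1}{H - 7} = 3 - \frac{1}{-7 + H}$)
$\left(S{\left(6 \right)} + 39\right) K{\left(a \right)} = \left(- \frac{5}{6} + 39\right) \frac{-22 + 3 \left(-1\right)}{-7 - 1} = \left(\left(-5\right) \frac{1}{6} + 39\right) \frac{-22 - 3}{-8} = \left(- \frac{5}{6} + 39\right) \left(\left(- \frac{1}{8}\right) \left(-25\right)\right) = \frac{229}{6} \cdot \frac{25}{8} = \frac{5725}{48}$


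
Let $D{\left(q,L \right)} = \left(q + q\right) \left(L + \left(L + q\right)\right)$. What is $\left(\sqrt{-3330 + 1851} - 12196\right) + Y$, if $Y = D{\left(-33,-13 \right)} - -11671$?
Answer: $3369 + i \sqrt{1479} \approx 3369.0 + 38.458 i$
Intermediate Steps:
$D{\left(q,L \right)} = 2 q \left(q + 2 L\right)$
$Y = 15565$ ($Y = 2 \left(-33\right) \left(-33 + 2 \left(-13\right)\right) - -11671 = 2 \left(-33\right) \left(-33 - 26\right) + 11671 = 2 \left(-33\right) \left(-59\right) + 11671 = 3894 + 11671 = 15565$)
$\left(\sqrt{-3330 + 1851} - 12196\right) + Y = \left(\sqrt{-3330 + 1851} - 12196\right) + 15565 = \left(\sqrt{-1479} - 12196\right) + 15565 = \left(i \sqrt{1479} - 12196\right) + 15565 = \left(-12196 + i \sqrt{1479}\right) + 15565 = 3369 + i \sqrt{1479}$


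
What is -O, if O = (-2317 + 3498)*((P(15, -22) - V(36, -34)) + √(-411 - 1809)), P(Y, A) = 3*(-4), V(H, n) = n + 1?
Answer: -24801 - 2362*I*√555 ≈ -24801.0 - 55645.0*I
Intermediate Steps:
V(H, n) = 1 + n
P(Y, A) = -12
O = 24801 + 2362*I*√555 (O = (-2317 + 3498)*((-12 - (1 - 34)) + √(-411 - 1809)) = 1181*((-12 - 1*(-33)) + √(-2220)) = 1181*((-12 + 33) + 2*I*√555) = 1181*(21 + 2*I*√555) = 24801 + 2362*I*√555 ≈ 24801.0 + 55645.0*I)
-O = -(24801 + 2362*I*√555) = -24801 - 2362*I*√555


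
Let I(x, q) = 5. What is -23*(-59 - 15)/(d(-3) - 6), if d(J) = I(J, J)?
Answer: -1702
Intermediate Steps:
d(J) = 5
-23*(-59 - 15)/(d(-3) - 6) = -23*(-59 - 15)/(5 - 6) = -(-1702)/(-1) = -(-1702)*(-1) = -23*74 = -1702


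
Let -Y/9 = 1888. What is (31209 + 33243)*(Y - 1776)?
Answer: -1209635136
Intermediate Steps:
Y = -16992 (Y = -9*1888 = -16992)
(31209 + 33243)*(Y - 1776) = (31209 + 33243)*(-16992 - 1776) = 64452*(-18768) = -1209635136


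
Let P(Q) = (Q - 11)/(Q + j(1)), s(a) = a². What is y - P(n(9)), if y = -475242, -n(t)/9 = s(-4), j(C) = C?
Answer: -67959761/143 ≈ -4.7524e+5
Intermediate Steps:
n(t) = -144 (n(t) = -9*(-4)² = -9*16 = -144)
P(Q) = (-11 + Q)/(1 + Q) (P(Q) = (Q - 11)/(Q + 1) = (-11 + Q)/(1 + Q))
y - P(n(9)) = -475242 - (-11 - 144)/(1 - 144) = -475242 - (-155)/(-143) = -475242 - (-1)*(-155)/143 = -475242 - 1*155/143 = -475242 - 155/143 = -67959761/143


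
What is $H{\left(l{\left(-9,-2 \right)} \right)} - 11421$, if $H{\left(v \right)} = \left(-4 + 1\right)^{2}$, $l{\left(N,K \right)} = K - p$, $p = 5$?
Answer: $-11412$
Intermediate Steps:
$l{\left(N,K \right)} = -5 + K$ ($l{\left(N,K \right)} = K - 5 = -5 + K$)
$H{\left(v \right)} = 9$ ($H{\left(v \right)} = \left(-3\right)^{2} = 9$)
$H{\left(l{\left(-9,-2 \right)} \right)} - 11421 = 9 - 11421 = -11412$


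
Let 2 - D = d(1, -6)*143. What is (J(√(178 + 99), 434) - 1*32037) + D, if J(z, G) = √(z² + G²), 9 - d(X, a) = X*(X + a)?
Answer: -34037 + √188633 ≈ -33603.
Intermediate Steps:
d(X, a) = 9 - X*(X + a)
D = -2000 (D = 2 - (9 - 1*1² - 1*1*(-6))*143 = 2 - (9 - 1*1 + 6)*143 = 2 - (9 - 1 + 6)*143 = 2 - 14*143 = 2 - 1*2002 = 2 - 2002 = -2000)
J(z, G) = √(G² + z²)
(J(√(178 + 99), 434) - 1*32037) + D = (√(434² + (√(178 + 99))²) - 1*32037) - 2000 = (√(188356 + (√277)²) - 32037) - 2000 = (√(188356 + 277) - 32037) - 2000 = (√188633 - 32037) - 2000 = (-32037 + √188633) - 2000 = -34037 + √188633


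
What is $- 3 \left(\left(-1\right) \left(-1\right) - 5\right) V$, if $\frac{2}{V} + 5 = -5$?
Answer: $- \frac{12}{5} \approx -2.4$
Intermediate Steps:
$V = - \frac{1}{5}$ ($V = \frac{2}{-5 - 5} = \frac{2}{-10} = 2 \left(- \frac{1}{10}\right) = - \frac{1}{5} \approx -0.2$)
$- 3 \left(\left(-1\right) \left(-1\right) - 5\right) V = - 3 \left(\left(-1\right) \left(-1\right) - 5\right) \left(- \frac{1}{5}\right) = - 3 \left(1 - 5\right) \left(- \frac{1}{5}\right) = \left(-3\right) \left(-4\right) \left(- \frac{1}{5}\right) = 12 \left(- \frac{1}{5}\right) = - \frac{12}{5}$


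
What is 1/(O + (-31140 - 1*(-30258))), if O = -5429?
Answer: -1/6311 ≈ -0.00015845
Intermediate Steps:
1/(O + (-31140 - 1*(-30258))) = 1/(-5429 + (-31140 - 1*(-30258))) = 1/(-5429 + (-31140 + 30258)) = 1/(-5429 - 882) = 1/(-6311) = -1/6311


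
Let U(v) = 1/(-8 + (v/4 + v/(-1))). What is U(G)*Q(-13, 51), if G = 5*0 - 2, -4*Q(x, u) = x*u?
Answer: -51/2 ≈ -25.500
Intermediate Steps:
Q(x, u) = -u*x/4 (Q(x, u) = -x*u/4 = -u*x/4)
G = -2 (G = 0 - 2 = -2)
U(v) = 1/(-8 - 3*v/4) (U(v) = 1/(-8 + (v*(¼) + v*(-1))) = 1/(-8 + (v/4 - v)) = 1/(-8 - 3*v/4))
U(G)*Q(-13, 51) = (-4/(32 + 3*(-2)))*(-¼*51*(-13)) = -4/(32 - 6)*(663/4) = -4/26*(663/4) = -4*1/26*(663/4) = -2/13*663/4 = -51/2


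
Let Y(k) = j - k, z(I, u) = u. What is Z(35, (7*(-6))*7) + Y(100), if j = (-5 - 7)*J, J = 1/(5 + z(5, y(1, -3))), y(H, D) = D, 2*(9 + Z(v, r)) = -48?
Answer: -139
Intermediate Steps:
Z(v, r) = -33 (Z(v, r) = -9 + (½)*(-48) = -9 - 24 = -33)
J = ½ (J = 1/(5 - 3) = 1/2 = ½ ≈ 0.50000)
j = -6 (j = (-5 - 7)*(½) = -12*½ = -6)
Y(k) = -6 - k
Z(35, (7*(-6))*7) + Y(100) = -33 + (-6 - 1*100) = -33 + (-6 - 100) = -33 - 106 = -139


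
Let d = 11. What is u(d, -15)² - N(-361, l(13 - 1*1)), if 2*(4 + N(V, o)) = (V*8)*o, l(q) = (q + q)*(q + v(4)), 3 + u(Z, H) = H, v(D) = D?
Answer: 554824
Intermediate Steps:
u(Z, H) = -3 + H
l(q) = 2*q*(4 + q) (l(q) = (q + q)*(q + 4) = (2*q)*(4 + q) = 2*q*(4 + q))
N(V, o) = -4 + 4*V*o (N(V, o) = -4 + ((V*8)*o)/2 = -4 + ((8*V)*o)/2 = -4 + (8*V*o)/2 = -4 + 4*V*o)
u(d, -15)² - N(-361, l(13 - 1*1)) = (-3 - 15)² - (-4 + 4*(-361)*(2*(13 - 1*1)*(4 + (13 - 1*1)))) = (-18)² - (-4 + 4*(-361)*(2*(13 - 1)*(4 + (13 - 1)))) = 324 - (-4 + 4*(-361)*(2*12*(4 + 12))) = 324 - (-4 + 4*(-361)*(2*12*16)) = 324 - (-4 + 4*(-361)*384) = 324 - (-4 - 554496) = 324 - 1*(-554500) = 324 + 554500 = 554824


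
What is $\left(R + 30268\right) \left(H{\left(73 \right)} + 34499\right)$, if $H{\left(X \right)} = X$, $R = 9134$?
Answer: $1362205944$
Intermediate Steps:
$\left(R + 30268\right) \left(H{\left(73 \right)} + 34499\right) = \left(9134 + 30268\right) \left(73 + 34499\right) = 39402 \cdot 34572 = 1362205944$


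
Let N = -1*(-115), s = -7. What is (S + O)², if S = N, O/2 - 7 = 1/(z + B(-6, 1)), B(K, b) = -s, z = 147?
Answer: 98684356/5929 ≈ 16644.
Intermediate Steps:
B(K, b) = 7 (B(K, b) = -1*(-7) = 7)
N = 115
O = 1079/77 (O = 14 + 2/(147 + 7) = 14 + 2/154 = 14 + 2*(1/154) = 14 + 1/77 = 1079/77 ≈ 14.013)
S = 115
(S + O)² = (115 + 1079/77)² = (9934/77)² = 98684356/5929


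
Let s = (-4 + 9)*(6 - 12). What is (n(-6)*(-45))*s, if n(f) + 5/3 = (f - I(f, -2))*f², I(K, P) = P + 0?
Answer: -196650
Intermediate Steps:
I(K, P) = P
s = -30 (s = 5*(-6) = -30)
n(f) = -5/3 + f²*(2 + f) (n(f) = -5/3 + (f - 1*(-2))*f² = -5/3 + (f + 2)*f² = -5/3 + (2 + f)*f² = -5/3 + f²*(2 + f))
(n(-6)*(-45))*s = ((-5/3 + (-6)³ + 2*(-6)²)*(-45))*(-30) = ((-5/3 - 216 + 2*36)*(-45))*(-30) = ((-5/3 - 216 + 72)*(-45))*(-30) = -437/3*(-45)*(-30) = 6555*(-30) = -196650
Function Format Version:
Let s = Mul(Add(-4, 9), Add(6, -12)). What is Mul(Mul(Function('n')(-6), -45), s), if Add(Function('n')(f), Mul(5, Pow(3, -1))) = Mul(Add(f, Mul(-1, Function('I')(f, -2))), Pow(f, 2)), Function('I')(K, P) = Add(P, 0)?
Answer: -196650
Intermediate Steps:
Function('I')(K, P) = P
s = -30 (s = Mul(5, -6) = -30)
Function('n')(f) = Add(Rational(-5, 3), Mul(Pow(f, 2), Add(2, f))) (Function('n')(f) = Add(Rational(-5, 3), Mul(Add(f, Mul(-1, -2)), Pow(f, 2))) = Add(Rational(-5, 3), Mul(Add(f, 2), Pow(f, 2))) = Add(Rational(-5, 3), Mul(Add(2, f), Pow(f, 2))) = Add(Rational(-5, 3), Mul(Pow(f, 2), Add(2, f))))
Mul(Mul(Function('n')(-6), -45), s) = Mul(Mul(Add(Rational(-5, 3), Pow(-6, 3), Mul(2, Pow(-6, 2))), -45), -30) = Mul(Mul(Add(Rational(-5, 3), -216, Mul(2, 36)), -45), -30) = Mul(Mul(Add(Rational(-5, 3), -216, 72), -45), -30) = Mul(Mul(Rational(-437, 3), -45), -30) = Mul(6555, -30) = -196650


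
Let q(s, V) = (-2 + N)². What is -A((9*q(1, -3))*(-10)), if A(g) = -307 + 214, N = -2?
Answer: 93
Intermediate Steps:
q(s, V) = 16 (q(s, V) = (-2 - 2)² = (-4)² = 16)
A(g) = -93
-A((9*q(1, -3))*(-10)) = -1*(-93) = 93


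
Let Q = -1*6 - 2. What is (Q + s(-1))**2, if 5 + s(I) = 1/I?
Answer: 196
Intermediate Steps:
s(I) = -5 + 1/I
Q = -8 (Q = -6 - 2 = -8)
(Q + s(-1))**2 = (-8 + (-5 + 1/(-1)))**2 = (-8 + (-5 - 1))**2 = (-8 - 6)**2 = (-14)**2 = 196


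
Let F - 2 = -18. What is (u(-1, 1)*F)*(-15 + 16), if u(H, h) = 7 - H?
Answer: -128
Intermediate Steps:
F = -16 (F = 2 - 18 = -16)
(u(-1, 1)*F)*(-15 + 16) = ((7 - 1*(-1))*(-16))*(-15 + 16) = ((7 + 1)*(-16))*1 = (8*(-16))*1 = -128*1 = -128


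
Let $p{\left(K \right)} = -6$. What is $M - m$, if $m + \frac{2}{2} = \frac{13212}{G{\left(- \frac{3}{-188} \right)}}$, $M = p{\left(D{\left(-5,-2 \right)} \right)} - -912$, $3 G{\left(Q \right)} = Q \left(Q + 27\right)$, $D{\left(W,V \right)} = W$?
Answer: $- \frac{154119425}{1693} \approx -91033.0$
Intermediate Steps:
$G{\left(Q \right)} = \frac{Q \left(27 + Q\right)}{3}$ ($G{\left(Q \right)} = \frac{Q \left(Q + 27\right)}{3} = \frac{Q \left(27 + Q\right)}{3}$)
$M = 906$ ($M = -6 - -912 = -6 + 912 = 906$)
$m = \frac{155653283}{1693}$ ($m = -1 + \frac{13212}{\frac{1}{3} \left(- \frac{3}{-188}\right) \left(27 - \frac{3}{-188}\right)} = -1 + \frac{13212}{\frac{1}{3} \left(\left(-3\right) \left(- \frac{1}{188}\right)\right) \left(27 - - \frac{3}{188}\right)} = -1 + \frac{13212}{\frac{1}{3} \cdot \frac{3}{188} \left(27 + \frac{3}{188}\right)} = -1 + \frac{13212}{\frac{1}{3} \cdot \frac{3}{188} \cdot \frac{5079}{188}} = -1 + \frac{13212}{\frac{5079}{35344}} = -1 + 13212 \cdot \frac{35344}{5079} = -1 + \frac{155654976}{1693} = \frac{155653283}{1693} \approx 91939.0$)
$M - m = 906 - \frac{155653283}{1693} = - \frac{154119425}{1693}$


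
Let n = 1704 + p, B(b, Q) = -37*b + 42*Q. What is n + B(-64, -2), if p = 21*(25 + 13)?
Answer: 4786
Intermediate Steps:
p = 798 (p = 21*38 = 798)
n = 2502 (n = 1704 + 798 = 2502)
n + B(-64, -2) = 2502 + (-37*(-64) + 42*(-2)) = 2502 + (2368 - 84) = 2502 + 2284 = 4786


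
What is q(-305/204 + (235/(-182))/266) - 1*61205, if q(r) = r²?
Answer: -23318325287858345/381001266009 ≈ -61203.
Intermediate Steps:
q(-305/204 + (235/(-182))/266) - 1*61205 = (-305/204 + (235/(-182))/266)² - 1*61205 = (-305*1/204 + (235*(-1/182))*(1/266))² - 61205 = (-305/204 - 235/182*1/266)² - 61205 = (-305/204 - 235/48412)² - 61205 = (-925850/617253)² - 61205 = 857198222500/381001266009 - 61205 = -23318325287858345/381001266009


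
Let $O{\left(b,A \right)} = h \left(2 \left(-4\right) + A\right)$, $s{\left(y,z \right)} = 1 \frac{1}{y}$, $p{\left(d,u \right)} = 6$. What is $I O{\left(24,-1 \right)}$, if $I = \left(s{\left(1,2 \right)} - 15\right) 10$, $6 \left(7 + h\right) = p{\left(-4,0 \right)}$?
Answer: $-7560$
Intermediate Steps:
$s{\left(y,z \right)} = \frac{1}{y}$
$h = -6$ ($h = -7 + \frac{1}{6} \cdot 6 = -7 + 1 = -6$)
$I = -140$ ($I = \left(1^{-1} - 15\right) 10 = \left(1 - 15\right) 10 = \left(-14\right) 10 = -140$)
$O{\left(b,A \right)} = 48 - 6 A$ ($O{\left(b,A \right)} = - 6 \left(2 \left(-4\right) + A\right) = - 6 \left(-8 + A\right) = 48 - 6 A$)
$I O{\left(24,-1 \right)} = - 140 \left(48 - -6\right) = - 140 \left(48 + 6\right) = \left(-140\right) 54 = -7560$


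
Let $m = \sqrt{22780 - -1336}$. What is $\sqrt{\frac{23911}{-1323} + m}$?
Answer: $\frac{\sqrt{-71733 + 7938 \sqrt{6029}}}{63} \approx 11.714$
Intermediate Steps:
$m = 2 \sqrt{6029}$ ($m = \sqrt{22780 + \left(-1762 + 3098\right)} = \sqrt{22780 + 1336} = \sqrt{24116} = 2 \sqrt{6029} \approx 155.29$)
$\sqrt{\frac{23911}{-1323} + m} = \sqrt{\frac{23911}{-1323} + 2 \sqrt{6029}} = \sqrt{23911 \left(- \frac{1}{1323}\right) + 2 \sqrt{6029}} = \sqrt{- \frac{23911}{1323} + 2 \sqrt{6029}}$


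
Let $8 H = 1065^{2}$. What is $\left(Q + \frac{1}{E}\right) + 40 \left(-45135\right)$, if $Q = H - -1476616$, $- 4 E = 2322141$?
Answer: $- \frac{3474032076659}{18577128} \approx -1.8701 \cdot 10^{5}$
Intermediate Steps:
$E = - \frac{2322141}{4}$ ($E = \left(- \frac{1}{4}\right) 2322141 = - \frac{2322141}{4} \approx -5.8054 \cdot 10^{5}$)
$H = \frac{1134225}{8}$ ($H = \frac{1065^{2}}{8} = \frac{1}{8} \cdot 1134225 = \frac{1134225}{8} \approx 1.4178 \cdot 10^{5}$)
$Q = \frac{12947153}{8}$ ($Q = \frac{1134225}{8} - -1476616 = \frac{1134225}{8} + 1476616 = \frac{12947153}{8} \approx 1.6184 \cdot 10^{6}$)
$\left(Q + \frac{1}{E}\right) + 40 \left(-45135\right) = \left(\frac{12947153}{8} + \frac{1}{- \frac{2322141}{4}}\right) + 40 \left(-45135\right) = \left(\frac{12947153}{8} - \frac{4}{2322141}\right) - 1805400 = \frac{30065114814541}{18577128} - 1805400 = - \frac{3474032076659}{18577128}$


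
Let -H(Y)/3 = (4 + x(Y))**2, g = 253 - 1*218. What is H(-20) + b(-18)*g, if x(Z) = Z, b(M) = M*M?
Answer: 10572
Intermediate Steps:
b(M) = M**2
g = 35 (g = 253 - 218 = 35)
H(Y) = -3*(4 + Y)**2
H(-20) + b(-18)*g = -3*(4 - 20)**2 + (-18)**2*35 = -3*(-16)**2 + 324*35 = -3*256 + 11340 = -768 + 11340 = 10572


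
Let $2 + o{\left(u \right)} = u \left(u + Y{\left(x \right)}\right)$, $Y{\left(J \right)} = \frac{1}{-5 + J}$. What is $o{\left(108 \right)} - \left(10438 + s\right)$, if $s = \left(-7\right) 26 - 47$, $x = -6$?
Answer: $\frac{15875}{11} \approx 1443.2$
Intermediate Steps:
$s = -229$ ($s = -182 - 47 = -229$)
$o{\left(u \right)} = -2 + u \left(- \frac{1}{11} + u\right)$ ($o{\left(u \right)} = -2 + u \left(u + \frac{1}{-5 - 6}\right) = -2 + u \left(u + \frac{1}{-11}\right) = -2 + u \left(u - \frac{1}{11}\right) = -2 + u \left(- \frac{1}{11} + u\right)$)
$o{\left(108 \right)} - \left(10438 + s\right) = \left(-2 + 108^{2} - \frac{108}{11}\right) - \left(10438 - 229\right) = \left(-2 + 11664 - \frac{108}{11}\right) - 10209 = \frac{128174}{11} - 10209 = \frac{15875}{11}$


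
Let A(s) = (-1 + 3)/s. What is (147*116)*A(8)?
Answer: 4263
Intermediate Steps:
A(s) = 2/s
(147*116)*A(8) = (147*116)*(2/8) = 17052*(2*(⅛)) = 17052*(¼) = 4263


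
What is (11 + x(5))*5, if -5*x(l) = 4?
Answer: 51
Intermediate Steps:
x(l) = -4/5 (x(l) = -1/5*4 = -4/5)
(11 + x(5))*5 = (11 - 4/5)*5 = (51/5)*5 = 51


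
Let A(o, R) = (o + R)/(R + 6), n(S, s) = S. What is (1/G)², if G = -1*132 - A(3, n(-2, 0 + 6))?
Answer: 16/279841 ≈ 5.7175e-5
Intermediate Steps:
A(o, R) = (R + o)/(6 + R)
G = -529/4 (G = -1*132 - (-2 + 3)/(6 - 2) = -132 - 1/4 = -132 - 1*¼ = -132 - ¼ = -529/4 ≈ -132.25)
(1/G)² = (1/(-529/4))² = (-4/529)² = 16/279841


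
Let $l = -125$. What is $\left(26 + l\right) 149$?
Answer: $-14751$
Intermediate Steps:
$\left(26 + l\right) 149 = \left(26 - 125\right) 149 = \left(-99\right) 149 = -14751$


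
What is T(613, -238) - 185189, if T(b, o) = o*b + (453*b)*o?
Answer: -66421065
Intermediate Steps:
T(b, o) = 454*b*o (T(b, o) = b*o + 453*b*o = 454*b*o)
T(613, -238) - 185189 = 454*613*(-238) - 185189 = -66235876 - 185189 = -66421065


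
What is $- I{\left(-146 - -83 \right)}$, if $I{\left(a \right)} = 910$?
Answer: $-910$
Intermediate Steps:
$- I{\left(-146 - -83 \right)} = \left(-1\right) 910 = -910$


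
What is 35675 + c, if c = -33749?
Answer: 1926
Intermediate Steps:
35675 + c = 35675 - 33749 = 1926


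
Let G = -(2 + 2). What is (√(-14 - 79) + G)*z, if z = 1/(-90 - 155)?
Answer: 4/245 - I*√93/245 ≈ 0.016327 - 0.039362*I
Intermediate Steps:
G = -4 (G = -1*4 = -4)
z = -1/245 (z = 1/(-245) = -1/245 ≈ -0.0040816)
(√(-14 - 79) + G)*z = (√(-14 - 79) - 4)*(-1/245) = (√(-93) - 4)*(-1/245) = (I*√93 - 4)*(-1/245) = (-4 + I*√93)*(-1/245) = 4/245 - I*√93/245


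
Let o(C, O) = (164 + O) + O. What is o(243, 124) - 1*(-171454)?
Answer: 171866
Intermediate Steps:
o(C, O) = 164 + 2*O
o(243, 124) - 1*(-171454) = (164 + 2*124) - 1*(-171454) = (164 + 248) + 171454 = 412 + 171454 = 171866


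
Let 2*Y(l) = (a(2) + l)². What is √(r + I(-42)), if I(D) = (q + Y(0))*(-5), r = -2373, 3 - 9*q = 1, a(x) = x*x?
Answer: I*√21727/3 ≈ 49.134*I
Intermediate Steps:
a(x) = x²
q = 2/9 (q = ⅓ - ⅑*1 = ⅓ - ⅑ = 2/9 ≈ 0.22222)
Y(l) = (4 + l)²/2 (Y(l) = (2² + l)²/2 = (4 + l)²/2)
I(D) = -370/9 (I(D) = (2/9 + (4 + 0)²/2)*(-5) = (2/9 + (½)*4²)*(-5) = (2/9 + (½)*16)*(-5) = (2/9 + 8)*(-5) = (74/9)*(-5) = -370/9)
√(r + I(-42)) = √(-2373 - 370/9) = √(-21727/9) = I*√21727/3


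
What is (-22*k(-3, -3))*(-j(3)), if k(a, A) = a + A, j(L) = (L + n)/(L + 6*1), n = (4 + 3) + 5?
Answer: -220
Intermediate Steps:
n = 12 (n = 7 + 5 = 12)
j(L) = (12 + L)/(6 + L) (j(L) = (L + 12)/(L + 6*1) = (12 + L)/(L + 6) = (12 + L)/(6 + L))
k(a, A) = A + a
(-22*k(-3, -3))*(-j(3)) = (-22*(-3 - 3))*(-(12 + 3)/(6 + 3)) = (-22*(-6))*(-15/9) = 132*(-15/9) = 132*(-1*5/3) = 132*(-5/3) = -220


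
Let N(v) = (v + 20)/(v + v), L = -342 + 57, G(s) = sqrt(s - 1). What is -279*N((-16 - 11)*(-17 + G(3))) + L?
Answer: -741529/1722 - 310*sqrt(2)/861 ≈ -431.13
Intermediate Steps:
G(s) = sqrt(-1 + s)
L = -285
N(v) = (20 + v)/(2*v) (N(v) = (20 + v)/((2*v)) = (20 + v)*(1/(2*v)) = (20 + v)/(2*v))
-279*N((-16 - 11)*(-17 + G(3))) + L = -279*(20 + (-16 - 11)*(-17 + sqrt(-1 + 3)))/(2*((-16 - 11)*(-17 + sqrt(-1 + 3)))) - 285 = -279*(20 - 27*(-17 + sqrt(2)))/(2*((-27*(-17 + sqrt(2))))) - 285 = -279*(20 + (459 - 27*sqrt(2)))/(2*(459 - 27*sqrt(2))) - 285 = -279*(479 - 27*sqrt(2))/(2*(459 - 27*sqrt(2))) - 285 = -285 - 279*(479 - 27*sqrt(2))/(2*(459 - 27*sqrt(2)))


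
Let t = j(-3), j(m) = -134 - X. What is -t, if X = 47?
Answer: 181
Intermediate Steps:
j(m) = -181 (j(m) = -134 - 1*47 = -134 - 47 = -181)
t = -181
-t = -1*(-181) = 181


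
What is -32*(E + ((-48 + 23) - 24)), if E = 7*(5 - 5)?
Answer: 1568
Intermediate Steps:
E = 0 (E = 7*0 = 0)
-32*(E + ((-48 + 23) - 24)) = -32*(0 + ((-48 + 23) - 24)) = -32*(0 + (-25 - 24)) = -32*(0 - 49) = -32*(-49) = 1568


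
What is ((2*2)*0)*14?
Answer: 0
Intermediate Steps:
((2*2)*0)*14 = (4*0)*14 = 0*14 = 0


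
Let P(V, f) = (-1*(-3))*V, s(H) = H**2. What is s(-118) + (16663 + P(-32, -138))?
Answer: 30491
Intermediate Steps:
P(V, f) = 3*V
s(-118) + (16663 + P(-32, -138)) = (-118)**2 + (16663 + 3*(-32)) = 13924 + (16663 - 96) = 13924 + 16567 = 30491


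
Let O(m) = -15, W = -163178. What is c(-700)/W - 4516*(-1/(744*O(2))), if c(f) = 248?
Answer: -92459941/227633310 ≈ -0.40618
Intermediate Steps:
c(-700)/W - 4516*(-1/(744*O(2))) = 248/(-163178) - 4516/((-15*(-744))) = 248*(-1/163178) - 4516/11160 = -124/81589 - 4516*1/11160 = -124/81589 - 1129/2790 = -92459941/227633310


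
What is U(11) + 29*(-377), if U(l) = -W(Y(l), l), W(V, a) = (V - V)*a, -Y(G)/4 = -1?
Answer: -10933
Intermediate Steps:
Y(G) = 4 (Y(G) = -4*(-1) = 4)
W(V, a) = 0 (W(V, a) = 0*a = 0)
U(l) = 0 (U(l) = -1*0 = 0)
U(11) + 29*(-377) = 0 + 29*(-377) = 0 - 10933 = -10933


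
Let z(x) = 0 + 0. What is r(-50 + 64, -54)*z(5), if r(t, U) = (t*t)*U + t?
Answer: 0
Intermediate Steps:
z(x) = 0
r(t, U) = t + U*t² (r(t, U) = t²*U + t = U*t² + t = t + U*t²)
r(-50 + 64, -54)*z(5) = ((-50 + 64)*(1 - 54*(-50 + 64)))*0 = (14*(1 - 54*14))*0 = (14*(1 - 756))*0 = (14*(-755))*0 = -10570*0 = 0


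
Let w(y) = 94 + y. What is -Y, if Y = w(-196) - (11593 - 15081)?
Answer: -3386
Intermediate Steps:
Y = 3386 (Y = (94 - 196) - (11593 - 15081) = -102 - 1*(-3488) = -102 + 3488 = 3386)
-Y = -1*3386 = -3386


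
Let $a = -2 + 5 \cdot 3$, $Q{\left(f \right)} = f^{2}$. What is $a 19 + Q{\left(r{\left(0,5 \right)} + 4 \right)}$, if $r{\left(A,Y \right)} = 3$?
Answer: $296$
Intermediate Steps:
$a = 13$ ($a = -2 + 15 = 13$)
$a 19 + Q{\left(r{\left(0,5 \right)} + 4 \right)} = 13 \cdot 19 + \left(3 + 4\right)^{2} = 247 + 7^{2} = 247 + 49 = 296$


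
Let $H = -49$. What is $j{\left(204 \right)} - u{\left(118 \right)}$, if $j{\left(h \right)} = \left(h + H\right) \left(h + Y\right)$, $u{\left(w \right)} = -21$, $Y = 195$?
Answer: $61866$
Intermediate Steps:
$j{\left(h \right)} = \left(-49 + h\right) \left(195 + h\right)$ ($j{\left(h \right)} = \left(h - 49\right) \left(h + 195\right) = \left(-49 + h\right) \left(195 + h\right)$)
$j{\left(204 \right)} - u{\left(118 \right)} = \left(-9555 + 204^{2} + 146 \cdot 204\right) - -21 = \left(-9555 + 41616 + 29784\right) + 21 = 61845 + 21 = 61866$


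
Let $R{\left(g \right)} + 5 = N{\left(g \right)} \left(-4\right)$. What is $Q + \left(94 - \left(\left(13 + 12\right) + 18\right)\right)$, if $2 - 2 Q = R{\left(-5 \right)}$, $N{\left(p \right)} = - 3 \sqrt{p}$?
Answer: $\frac{109}{2} - 6 i \sqrt{5} \approx 54.5 - 13.416 i$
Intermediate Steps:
$R{\left(g \right)} = -5 + 12 \sqrt{g}$ ($R{\left(g \right)} = -5 + - 3 \sqrt{g} \left(-4\right) = -5 + 12 \sqrt{g}$)
$Q = \frac{7}{2} - 6 i \sqrt{5}$ ($Q = 1 - \frac{-5 + 12 \sqrt{-5}}{2} = 1 - \frac{-5 + 12 i \sqrt{5}}{2} = 1 + \left(\frac{5}{2} - 6 i \sqrt{5}\right) = \frac{7}{2} - 6 i \sqrt{5} \approx 3.5 - 13.416 i$)
$Q + \left(94 - \left(\left(13 + 12\right) + 18\right)\right) = \left(\frac{7}{2} - 6 i \sqrt{5}\right) + \left(94 - \left(\left(13 + 12\right) + 18\right)\right) = \left(\frac{7}{2} - 6 i \sqrt{5}\right) + \left(94 - \left(25 + 18\right)\right) = \left(\frac{7}{2} - 6 i \sqrt{5}\right) + \left(94 - 43\right) = \left(\frac{7}{2} - 6 i \sqrt{5}\right) + 51 = \frac{109}{2} - 6 i \sqrt{5}$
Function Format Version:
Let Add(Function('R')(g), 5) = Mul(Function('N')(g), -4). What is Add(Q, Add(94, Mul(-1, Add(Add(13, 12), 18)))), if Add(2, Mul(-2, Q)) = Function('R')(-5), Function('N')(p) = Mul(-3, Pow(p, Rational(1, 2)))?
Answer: Add(Rational(109, 2), Mul(-6, I, Pow(5, Rational(1, 2)))) ≈ Add(54.500, Mul(-13.416, I))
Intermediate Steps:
Function('R')(g) = Add(-5, Mul(12, Pow(g, Rational(1, 2)))) (Function('R')(g) = Add(-5, Mul(Mul(-3, Pow(g, Rational(1, 2))), -4)) = Add(-5, Mul(12, Pow(g, Rational(1, 2)))))
Q = Add(Rational(7, 2), Mul(-6, I, Pow(5, Rational(1, 2)))) (Q = Add(1, Mul(Rational(-1, 2), Add(-5, Mul(12, Pow(-5, Rational(1, 2)))))) = Add(1, Mul(Rational(-1, 2), Add(-5, Mul(12, Mul(I, Pow(5, Rational(1, 2))))))) = Add(1, Mul(Rational(-1, 2), Add(-5, Mul(12, I, Pow(5, Rational(1, 2)))))) = Add(1, Add(Rational(5, 2), Mul(-6, I, Pow(5, Rational(1, 2))))) = Add(Rational(7, 2), Mul(-6, I, Pow(5, Rational(1, 2)))) ≈ Add(3.5000, Mul(-13.416, I)))
Add(Q, Add(94, Mul(-1, Add(Add(13, 12), 18)))) = Add(Add(Rational(7, 2), Mul(-6, I, Pow(5, Rational(1, 2)))), Add(94, Mul(-1, Add(Add(13, 12), 18)))) = Add(Add(Rational(7, 2), Mul(-6, I, Pow(5, Rational(1, 2)))), Add(94, Mul(-1, Add(25, 18)))) = Add(Add(Rational(7, 2), Mul(-6, I, Pow(5, Rational(1, 2)))), Add(94, Mul(-1, 43))) = Add(Add(Rational(7, 2), Mul(-6, I, Pow(5, Rational(1, 2)))), Add(94, -43)) = Add(Add(Rational(7, 2), Mul(-6, I, Pow(5, Rational(1, 2)))), 51) = Add(Rational(109, 2), Mul(-6, I, Pow(5, Rational(1, 2))))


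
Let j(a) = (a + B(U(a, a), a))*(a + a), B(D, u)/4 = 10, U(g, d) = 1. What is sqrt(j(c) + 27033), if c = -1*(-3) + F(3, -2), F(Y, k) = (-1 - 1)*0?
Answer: sqrt(27291) ≈ 165.20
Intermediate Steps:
B(D, u) = 40 (B(D, u) = 4*10 = 40)
F(Y, k) = 0 (F(Y, k) = -2*0 = 0)
c = 3 (c = -1*(-3) + 0 = 3 + 0 = 3)
j(a) = 2*a*(40 + a) (j(a) = (a + 40)*(a + a) = (40 + a)*(2*a) = 2*a*(40 + a))
sqrt(j(c) + 27033) = sqrt(2*3*(40 + 3) + 27033) = sqrt(2*3*43 + 27033) = sqrt(258 + 27033) = sqrt(27291)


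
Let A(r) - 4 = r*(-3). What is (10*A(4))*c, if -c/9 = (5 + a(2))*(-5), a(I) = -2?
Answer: -10800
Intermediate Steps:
A(r) = 4 - 3*r (A(r) = 4 + r*(-3) = 4 - 3*r)
c = 135 (c = -9*(5 - 2)*(-5) = -27*(-5) = -9*(-15) = 135)
(10*A(4))*c = (10*(4 - 3*4))*135 = (10*(4 - 12))*135 = (10*(-8))*135 = -80*135 = -10800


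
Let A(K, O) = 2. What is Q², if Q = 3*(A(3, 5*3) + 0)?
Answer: 36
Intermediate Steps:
Q = 6 (Q = 3*(2 + 0) = 3*2 = 6)
Q² = 6² = 36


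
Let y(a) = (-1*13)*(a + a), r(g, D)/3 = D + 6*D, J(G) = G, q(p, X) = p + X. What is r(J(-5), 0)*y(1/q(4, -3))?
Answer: 0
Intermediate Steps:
q(p, X) = X + p
r(g, D) = 21*D (r(g, D) = 3*(D + 6*D) = 3*(7*D) = 21*D)
y(a) = -26*a
r(J(-5), 0)*y(1/q(4, -3)) = (21*0)*(-26/(-3 + 4)) = 0*(-26/1) = 0*(-26*1) = 0*(-26) = 0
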